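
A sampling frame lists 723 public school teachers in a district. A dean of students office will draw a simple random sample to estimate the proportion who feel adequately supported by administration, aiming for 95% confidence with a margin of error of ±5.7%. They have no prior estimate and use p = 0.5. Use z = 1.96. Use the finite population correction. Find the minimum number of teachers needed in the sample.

Unadjusted: n₀ = 1.96² × 0.50 × 0.50 / 0.057² ≈ 295.60, so n₀ = 296.
Finite population correction with N = 723: n = n₀ / (1 + (n₀−1)/N) = 296 / (1 + 295/723) = 296 / 1.4080 ≈ 210.22.
Rounding up, n = 211.

211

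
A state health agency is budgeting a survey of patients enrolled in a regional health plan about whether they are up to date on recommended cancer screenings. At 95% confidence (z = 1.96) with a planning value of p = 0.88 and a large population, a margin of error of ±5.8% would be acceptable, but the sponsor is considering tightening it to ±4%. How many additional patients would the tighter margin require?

At ±5.8%: n = 1.96² × 0.1056 / 0.058² ≈ 120.59 → 121.
At ±4%: n = 1.96² × 0.1056 / 0.040² ≈ 253.55 → 254.
Additional respondents: 254 − 121 = 133.

133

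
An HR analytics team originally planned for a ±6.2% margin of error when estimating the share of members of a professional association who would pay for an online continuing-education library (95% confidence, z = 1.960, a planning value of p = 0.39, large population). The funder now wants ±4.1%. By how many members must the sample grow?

306

At ±6.2%: n = 1.960² × 0.2379 / 0.062² ≈ 237.75 → 238.
At ±4.1%: n = 1.960² × 0.2379 / 0.041² ≈ 543.67 → 544.
Additional respondents: 544 − 238 = 306.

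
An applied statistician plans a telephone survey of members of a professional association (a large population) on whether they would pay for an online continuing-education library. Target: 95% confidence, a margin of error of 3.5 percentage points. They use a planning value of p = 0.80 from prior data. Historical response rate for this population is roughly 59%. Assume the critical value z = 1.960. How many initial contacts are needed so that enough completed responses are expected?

851

Completed interviews needed: n₀ = 1.960² × 0.1600 / 0.035² ≈ 501.76 → 502.
At a 59% response rate, contacts needed = 502 / 0.59 ≈ 850.85 → 851.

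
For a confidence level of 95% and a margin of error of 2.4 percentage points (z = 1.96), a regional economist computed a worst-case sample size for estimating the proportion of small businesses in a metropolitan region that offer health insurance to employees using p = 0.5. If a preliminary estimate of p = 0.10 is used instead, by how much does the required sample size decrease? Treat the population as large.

1067

Conservative (p = 0.5): n = 1.96² × 0.25 / 0.024² ≈ 1667.36 → 1668.
Using p = 0.10: p(1−p) = 0.0900, so n = 1.96² × 0.0900 / 0.024² ≈ 600.25 → 601.
Reduction: 1668 − 601 = 1067.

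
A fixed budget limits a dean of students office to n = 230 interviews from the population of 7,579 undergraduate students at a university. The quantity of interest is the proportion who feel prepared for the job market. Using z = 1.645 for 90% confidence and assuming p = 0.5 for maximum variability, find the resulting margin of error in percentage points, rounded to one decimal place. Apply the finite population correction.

Finite-population factor: (N−n)/(N−1) = (7579−230)/(7579−1) = 0.9698.
SE(p̂) = √[p(1−p)/n · (N−n)/(N−1)] = √[0.2500/230 × 0.9698] = 0.03247.
E = z × SE = 1.645 × 0.03247 = 0.05341 ≈ 5.3 percentage points.

5.3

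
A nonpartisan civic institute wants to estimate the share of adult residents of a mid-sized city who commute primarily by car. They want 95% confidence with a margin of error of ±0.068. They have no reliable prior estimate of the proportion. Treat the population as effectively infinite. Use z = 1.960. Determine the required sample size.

208

With no prior estimate, use p = 0.5, giving p(1−p) = 0.25.
n = z²·p(1−p)/E² = 1.960² × 0.2500 / 0.068² = 3.8416 × 0.2500 / 0.004624 ≈ 207.70.
Rounding up gives n = 208.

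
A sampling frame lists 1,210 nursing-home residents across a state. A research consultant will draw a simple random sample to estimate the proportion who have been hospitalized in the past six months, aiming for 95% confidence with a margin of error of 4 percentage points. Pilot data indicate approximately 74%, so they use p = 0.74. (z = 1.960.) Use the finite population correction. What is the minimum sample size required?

Unadjusted: n₀ = 1.960² × 0.74 × 0.26 / 0.040² ≈ 461.95, so n₀ = 462.
Finite population correction with N = 1,210: n = n₀ / (1 + (n₀−1)/N) = 462 / (1 + 461/1210) = 462 / 1.3810 ≈ 334.54.
Rounding up, n = 335.

335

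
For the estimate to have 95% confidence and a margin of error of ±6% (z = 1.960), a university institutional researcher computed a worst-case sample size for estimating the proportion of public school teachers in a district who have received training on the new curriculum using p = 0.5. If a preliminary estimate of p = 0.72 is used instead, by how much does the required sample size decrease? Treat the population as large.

Conservative (p = 0.5): n = 1.960² × 0.25 / 0.060² ≈ 266.78 → 267.
Using p = 0.72: p(1−p) = 0.2016, so n = 1.960² × 0.2016 / 0.060² ≈ 215.13 → 216.
Reduction: 267 − 216 = 51.

51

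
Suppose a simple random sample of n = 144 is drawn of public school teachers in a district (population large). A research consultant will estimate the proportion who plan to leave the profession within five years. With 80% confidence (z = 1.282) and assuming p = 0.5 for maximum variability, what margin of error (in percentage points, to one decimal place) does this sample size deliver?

5.3

SE(p̂) = √[p(1−p)/n] = √[0.2500/144] = 0.04167.
E = z × SE = 1.282 × 0.04167 = 0.05342, or 5.3 percentage points.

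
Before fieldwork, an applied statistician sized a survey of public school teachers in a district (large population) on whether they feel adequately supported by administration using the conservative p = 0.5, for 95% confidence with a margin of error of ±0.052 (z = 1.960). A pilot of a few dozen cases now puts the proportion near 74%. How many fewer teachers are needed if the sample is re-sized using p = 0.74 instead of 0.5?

82

Conservative (p = 0.5): n = 1.960² × 0.25 / 0.052² ≈ 355.18 → 356.
Using p = 0.74: p(1−p) = 0.1924, so n = 1.960² × 0.1924 / 0.052² ≈ 273.34 → 274.
Reduction: 356 − 274 = 82.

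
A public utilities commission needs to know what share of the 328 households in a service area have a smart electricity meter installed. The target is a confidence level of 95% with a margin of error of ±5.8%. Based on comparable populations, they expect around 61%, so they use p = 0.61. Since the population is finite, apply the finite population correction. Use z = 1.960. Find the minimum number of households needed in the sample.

149

Unadjusted: n₀ = 1.960² × 0.61 × 0.39 / 0.058² ≈ 271.68, so n₀ = 272.
Finite population correction with N = 328: n = n₀ / (1 + (n₀−1)/N) = 272 / (1 + 271/328) = 272 / 1.8262 ≈ 148.94.
Rounding up, n = 149.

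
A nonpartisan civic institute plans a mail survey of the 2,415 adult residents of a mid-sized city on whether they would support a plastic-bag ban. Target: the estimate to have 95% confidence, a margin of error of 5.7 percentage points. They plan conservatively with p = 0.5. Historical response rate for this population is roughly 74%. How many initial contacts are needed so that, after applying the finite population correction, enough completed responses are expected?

For 95% confidence, z = 1.96.
Completed interviews needed (unadjusted): n₀ = 1.96² × 0.2500 / 0.057² ≈ 295.60 → 296.
FPC for N = 2,415: n = 296 / (1 + 295/2415) = 296 / 1.1222 ≈ 263.78 → 264.
At a 74% response rate, contacts needed = 264 / 0.74 ≈ 356.76 → 357.

357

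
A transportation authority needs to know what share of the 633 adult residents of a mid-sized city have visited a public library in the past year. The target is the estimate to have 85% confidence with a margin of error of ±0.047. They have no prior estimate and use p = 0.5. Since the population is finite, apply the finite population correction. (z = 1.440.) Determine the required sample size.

172

Unadjusted: n₀ = 1.440² × 0.50 × 0.50 / 0.047² ≈ 234.68, so n₀ = 235.
Finite population correction with N = 633: n = n₀ / (1 + (n₀−1)/N) = 235 / (1 + 234/633) = 235 / 1.3697 ≈ 171.57.
Rounding up, n = 172.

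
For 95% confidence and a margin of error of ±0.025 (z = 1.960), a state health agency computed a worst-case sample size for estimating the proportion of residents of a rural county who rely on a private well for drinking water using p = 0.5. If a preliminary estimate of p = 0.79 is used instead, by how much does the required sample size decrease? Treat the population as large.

Conservative (p = 0.5): n = 1.960² × 0.25 / 0.025² ≈ 1536.64 → 1537.
Using p = 0.79: p(1−p) = 0.1659, so n = 1.960² × 0.1659 / 0.025² ≈ 1019.71 → 1020.
Reduction: 1537 − 1020 = 517.

517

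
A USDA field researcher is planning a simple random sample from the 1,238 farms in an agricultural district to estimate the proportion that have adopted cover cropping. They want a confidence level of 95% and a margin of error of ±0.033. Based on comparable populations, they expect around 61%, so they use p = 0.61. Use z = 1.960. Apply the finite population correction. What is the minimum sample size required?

501

Unadjusted: n₀ = 1.960² × 0.61 × 0.39 / 0.033² ≈ 839.23, so n₀ = 840.
Finite population correction with N = 1,238: n = n₀ / (1 + (n₀−1)/N) = 840 / (1 + 839/1238) = 840 / 1.6777 ≈ 500.68.
Rounding up, n = 501.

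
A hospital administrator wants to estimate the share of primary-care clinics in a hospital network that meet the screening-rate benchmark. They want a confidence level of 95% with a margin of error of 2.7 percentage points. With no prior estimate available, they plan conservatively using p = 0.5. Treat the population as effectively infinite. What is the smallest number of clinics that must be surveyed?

For 95% confidence, z = 1.96.
With p = 0.5, p(1−p) = 0.25.
n = z²·p(1−p)/E² = 1.96² × 0.2500 / 0.027² = 3.8416 × 0.2500 / 0.000729 ≈ 1317.42.
Rounding up gives n = 1318.

1318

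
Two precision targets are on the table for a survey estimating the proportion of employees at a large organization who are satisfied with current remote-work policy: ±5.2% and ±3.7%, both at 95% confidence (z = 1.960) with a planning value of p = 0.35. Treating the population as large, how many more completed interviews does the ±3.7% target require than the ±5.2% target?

At ±5.2%: n = 1.960² × 0.2275 / 0.052² ≈ 323.21 → 324.
At ±3.7%: n = 1.960² × 0.2275 / 0.037² ≈ 638.40 → 639.
Additional respondents: 639 − 324 = 315.

315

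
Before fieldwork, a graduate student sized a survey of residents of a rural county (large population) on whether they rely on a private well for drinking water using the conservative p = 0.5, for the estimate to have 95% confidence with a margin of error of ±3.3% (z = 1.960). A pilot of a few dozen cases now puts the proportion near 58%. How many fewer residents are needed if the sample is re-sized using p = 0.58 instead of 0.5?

Conservative (p = 0.5): n = 1.960² × 0.25 / 0.033² ≈ 881.91 → 882.
Using p = 0.58: p(1−p) = 0.2436, so n = 1.960² × 0.2436 / 0.033² ≈ 859.33 → 860.
Reduction: 882 − 860 = 22.

22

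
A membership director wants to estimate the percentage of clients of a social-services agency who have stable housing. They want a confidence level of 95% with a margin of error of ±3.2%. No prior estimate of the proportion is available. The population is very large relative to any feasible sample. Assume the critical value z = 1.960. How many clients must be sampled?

938

With no prior estimate, use p = 0.5, giving p(1−p) = 0.25.
n = z²·p(1−p)/E² = 1.960² × 0.2500 / 0.032² = 3.8416 × 0.2500 / 0.001024 ≈ 937.89.
Rounding up gives n = 938.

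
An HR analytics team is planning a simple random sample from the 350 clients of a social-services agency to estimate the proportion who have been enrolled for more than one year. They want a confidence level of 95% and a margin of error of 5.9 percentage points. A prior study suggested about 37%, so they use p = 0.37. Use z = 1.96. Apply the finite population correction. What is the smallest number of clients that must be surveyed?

149

Unadjusted: n₀ = 1.96² × 0.37 × 0.63 / 0.059² ≈ 257.25, so n₀ = 258.
Finite population correction with N = 350: n = n₀ / (1 + (n₀−1)/N) = 258 / (1 + 257/350) = 258 / 1.7343 ≈ 148.76.
Rounding up, n = 149.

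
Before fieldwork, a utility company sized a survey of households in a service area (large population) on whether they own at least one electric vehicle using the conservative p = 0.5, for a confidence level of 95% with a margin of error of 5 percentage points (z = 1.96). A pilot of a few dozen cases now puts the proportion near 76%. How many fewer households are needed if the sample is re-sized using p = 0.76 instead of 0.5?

Conservative (p = 0.5): n = 1.96² × 0.25 / 0.050² ≈ 384.16 → 385.
Using p = 0.76: p(1−p) = 0.1824, so n = 1.96² × 0.1824 / 0.050² ≈ 280.28 → 281.
Reduction: 385 − 281 = 104.

104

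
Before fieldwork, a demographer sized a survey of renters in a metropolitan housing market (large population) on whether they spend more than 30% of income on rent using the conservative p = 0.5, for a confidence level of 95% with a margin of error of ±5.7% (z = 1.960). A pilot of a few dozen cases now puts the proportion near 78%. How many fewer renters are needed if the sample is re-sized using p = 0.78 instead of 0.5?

93

Conservative (p = 0.5): n = 1.960² × 0.25 / 0.057² ≈ 295.60 → 296.
Using p = 0.78: p(1−p) = 0.1716, so n = 1.960² × 0.1716 / 0.057² ≈ 202.90 → 203.
Reduction: 296 − 203 = 93.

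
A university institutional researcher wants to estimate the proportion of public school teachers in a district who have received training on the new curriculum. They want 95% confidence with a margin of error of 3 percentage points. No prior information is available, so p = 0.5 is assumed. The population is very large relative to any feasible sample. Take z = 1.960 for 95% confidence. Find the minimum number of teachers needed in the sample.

1068

With p = 0.5, p(1−p) = 0.25.
n = z²·p(1−p)/E² = 1.960² × 0.2500 / 0.030² = 3.8416 × 0.2500 / 0.000900 ≈ 1067.11.
Rounding up gives n = 1068.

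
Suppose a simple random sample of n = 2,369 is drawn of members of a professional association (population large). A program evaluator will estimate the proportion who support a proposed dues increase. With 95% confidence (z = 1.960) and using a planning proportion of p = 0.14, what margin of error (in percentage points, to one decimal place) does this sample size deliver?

SE(p̂) = √[p(1−p)/n] = √[0.1204/2369] = 0.00713.
E = z × SE = 1.960 × 0.00713 = 0.01397, or 1.4 percentage points.

1.4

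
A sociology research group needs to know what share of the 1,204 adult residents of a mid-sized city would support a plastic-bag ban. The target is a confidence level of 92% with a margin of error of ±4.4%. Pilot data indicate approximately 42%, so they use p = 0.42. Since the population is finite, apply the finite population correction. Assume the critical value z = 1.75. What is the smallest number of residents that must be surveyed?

293

Unadjusted: n₀ = 1.75² × 0.42 × 0.58 / 0.044² ≈ 385.34, so n₀ = 386.
Finite population correction with N = 1,204: n = n₀ / (1 + (n₀−1)/N) = 386 / (1 + 385/1204) = 386 / 1.3198 ≈ 292.48.
Rounding up, n = 293.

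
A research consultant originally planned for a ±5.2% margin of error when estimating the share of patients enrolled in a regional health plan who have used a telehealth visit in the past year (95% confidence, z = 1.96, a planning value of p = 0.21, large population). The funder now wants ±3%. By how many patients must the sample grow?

473

At ±5.2%: n = 1.96² × 0.1659 / 0.052² ≈ 235.70 → 236.
At ±3%: n = 1.96² × 0.1659 / 0.030² ≈ 708.13 → 709.
Additional respondents: 709 − 236 = 473.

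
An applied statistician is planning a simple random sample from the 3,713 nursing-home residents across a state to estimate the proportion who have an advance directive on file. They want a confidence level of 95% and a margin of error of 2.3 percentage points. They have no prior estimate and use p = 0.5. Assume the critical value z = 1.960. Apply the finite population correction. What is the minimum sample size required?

1220

Unadjusted: n₀ = 1.960² × 0.50 × 0.50 / 0.023² ≈ 1815.50, so n₀ = 1816.
Finite population correction with N = 3,713: n = n₀ / (1 + (n₀−1)/N) = 1816 / (1 + 1815/3713) = 1816 / 1.4888 ≈ 1219.76.
Rounding up, n = 1220.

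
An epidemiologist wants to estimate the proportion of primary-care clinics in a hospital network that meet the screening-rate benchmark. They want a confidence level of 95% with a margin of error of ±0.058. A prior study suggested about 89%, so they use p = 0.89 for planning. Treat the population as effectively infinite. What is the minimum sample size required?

For 95% confidence, z = 1.960.
With p = 0.89, p(1−p) = 0.0979.
n = z²·p(1−p)/E² = 1.960² × 0.0979 / 0.058² = 3.8416 × 0.0979 / 0.003364 ≈ 111.80.
Rounding up gives n = 112.

112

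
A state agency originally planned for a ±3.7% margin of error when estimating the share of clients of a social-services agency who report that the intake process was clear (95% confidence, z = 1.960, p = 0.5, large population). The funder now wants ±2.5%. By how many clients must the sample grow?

At ±3.7%: n = 1.960² × 0.2500 / 0.037² ≈ 701.53 → 702.
At ±2.5%: n = 1.960² × 0.2500 / 0.025² ≈ 1536.64 → 1537.
Additional respondents: 1537 − 702 = 835.

835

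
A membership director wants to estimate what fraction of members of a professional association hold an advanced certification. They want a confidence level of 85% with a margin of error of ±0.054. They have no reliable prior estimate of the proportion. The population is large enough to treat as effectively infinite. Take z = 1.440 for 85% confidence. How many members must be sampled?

178

With no prior estimate, use p = 0.5, giving p(1−p) = 0.25.
n = z²·p(1−p)/E² = 1.440² × 0.2500 / 0.054² = 2.0736 × 0.2500 / 0.002916 ≈ 177.78.
Rounding up gives n = 178.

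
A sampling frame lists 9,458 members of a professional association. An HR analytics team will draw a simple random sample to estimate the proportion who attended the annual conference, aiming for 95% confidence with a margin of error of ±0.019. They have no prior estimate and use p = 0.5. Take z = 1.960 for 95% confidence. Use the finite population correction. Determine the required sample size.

Unadjusted: n₀ = 1.960² × 0.50 × 0.50 / 0.019² ≈ 2660.39, so n₀ = 2661.
Finite population correction with N = 9,458: n = n₀ / (1 + (n₀−1)/N) = 2661 / (1 + 2660/9458) = 2661 / 1.2812 ≈ 2076.89.
Rounding up, n = 2077.

2077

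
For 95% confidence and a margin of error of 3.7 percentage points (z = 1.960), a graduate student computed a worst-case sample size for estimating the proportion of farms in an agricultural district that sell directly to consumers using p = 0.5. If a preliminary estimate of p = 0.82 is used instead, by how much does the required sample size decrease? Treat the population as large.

287

Conservative (p = 0.5): n = 1.960² × 0.25 / 0.037² ≈ 701.53 → 702.
Using p = 0.82: p(1−p) = 0.1476, so n = 1.960² × 0.1476 / 0.037² ≈ 414.19 → 415.
Reduction: 702 − 415 = 287.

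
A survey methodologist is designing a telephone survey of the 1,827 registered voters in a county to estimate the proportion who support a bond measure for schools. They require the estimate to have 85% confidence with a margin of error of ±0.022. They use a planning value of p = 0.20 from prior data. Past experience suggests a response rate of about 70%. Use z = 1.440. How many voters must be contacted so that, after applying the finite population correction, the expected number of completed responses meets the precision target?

713

Completed interviews needed (unadjusted): n₀ = 1.440² × 0.1600 / 0.022² ≈ 685.49 → 686.
FPC for N = 1,827: n = 686 / (1 + 685/1827) = 686 / 1.3749 ≈ 498.93 → 499.
At a 70% response rate, contacts needed = 499 / 0.70 ≈ 712.86 → 713.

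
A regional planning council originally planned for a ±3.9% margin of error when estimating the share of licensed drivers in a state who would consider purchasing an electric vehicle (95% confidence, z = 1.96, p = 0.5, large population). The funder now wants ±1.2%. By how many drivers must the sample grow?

6038

At ±3.9%: n = 1.96² × 0.2500 / 0.039² ≈ 631.43 → 632.
At ±1.2%: n = 1.96² × 0.2500 / 0.012² ≈ 6669.44 → 6670.
Additional respondents: 6670 − 632 = 6038.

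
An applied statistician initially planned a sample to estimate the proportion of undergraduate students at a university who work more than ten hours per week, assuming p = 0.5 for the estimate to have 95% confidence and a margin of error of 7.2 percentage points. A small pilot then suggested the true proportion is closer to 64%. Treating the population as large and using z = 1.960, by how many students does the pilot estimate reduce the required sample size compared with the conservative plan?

Conservative (p = 0.5): n = 1.960² × 0.25 / 0.072² ≈ 185.26 → 186.
Using p = 0.64: p(1−p) = 0.2304, so n = 1.960² × 0.2304 / 0.072² ≈ 170.74 → 171.
Reduction: 186 − 171 = 15.

15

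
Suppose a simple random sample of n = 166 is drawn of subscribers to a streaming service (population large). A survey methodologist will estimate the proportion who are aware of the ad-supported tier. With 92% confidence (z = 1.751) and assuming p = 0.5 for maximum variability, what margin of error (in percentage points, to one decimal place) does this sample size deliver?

SE(p̂) = √[p(1−p)/n] = √[0.2500/166] = 0.03881.
E = z × SE = 1.751 × 0.03881 = 0.06795, or 6.8 percentage points.

6.8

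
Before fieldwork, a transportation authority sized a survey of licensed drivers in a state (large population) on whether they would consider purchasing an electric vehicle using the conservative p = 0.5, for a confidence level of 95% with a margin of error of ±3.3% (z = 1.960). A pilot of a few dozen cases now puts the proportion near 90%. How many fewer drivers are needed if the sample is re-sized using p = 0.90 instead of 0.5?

564

Conservative (p = 0.5): n = 1.960² × 0.25 / 0.033² ≈ 881.91 → 882.
Using p = 0.90: p(1−p) = 0.0900, so n = 1.960² × 0.0900 / 0.033² ≈ 317.49 → 318.
Reduction: 882 − 318 = 564.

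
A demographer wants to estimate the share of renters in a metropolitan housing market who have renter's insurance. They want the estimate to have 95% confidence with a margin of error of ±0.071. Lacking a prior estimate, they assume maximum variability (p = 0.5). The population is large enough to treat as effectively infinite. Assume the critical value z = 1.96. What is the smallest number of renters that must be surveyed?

191

With p = 0.5, p(1−p) = 0.25.
n = z²·p(1−p)/E² = 1.96² × 0.2500 / 0.071² = 3.8416 × 0.2500 / 0.005041 ≈ 190.52.
Rounding up gives n = 191.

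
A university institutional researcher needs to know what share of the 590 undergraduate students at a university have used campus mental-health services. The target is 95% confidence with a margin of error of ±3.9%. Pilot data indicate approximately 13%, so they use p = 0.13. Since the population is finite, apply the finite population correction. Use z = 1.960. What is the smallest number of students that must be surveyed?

Unadjusted: n₀ = 1.960² × 0.13 × 0.87 / 0.039² ≈ 285.66, so n₀ = 286.
Finite population correction with N = 590: n = n₀ / (1 + (n₀−1)/N) = 286 / (1 + 285/590) = 286 / 1.4831 ≈ 192.85.
Rounding up, n = 193.

193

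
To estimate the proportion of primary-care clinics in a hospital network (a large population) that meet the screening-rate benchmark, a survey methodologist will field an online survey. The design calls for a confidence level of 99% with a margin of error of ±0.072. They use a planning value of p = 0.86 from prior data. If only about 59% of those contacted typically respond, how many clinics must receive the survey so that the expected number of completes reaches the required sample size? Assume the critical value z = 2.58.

263

Completed interviews needed: n₀ = 2.58² × 0.1204 / 0.072² ≈ 154.60 → 155.
At a 59% response rate, contacts needed = 155 / 0.59 ≈ 262.71 → 263.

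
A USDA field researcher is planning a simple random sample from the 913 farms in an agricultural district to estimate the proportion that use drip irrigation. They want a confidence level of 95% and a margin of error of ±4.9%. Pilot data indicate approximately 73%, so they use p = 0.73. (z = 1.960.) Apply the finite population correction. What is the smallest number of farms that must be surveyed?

235

Unadjusted: n₀ = 1.960² × 0.73 × 0.27 / 0.049² ≈ 315.36, so n₀ = 316.
Finite population correction with N = 913: n = n₀ / (1 + (n₀−1)/N) = 316 / (1 + 315/913) = 316 / 1.3450 ≈ 234.94.
Rounding up, n = 235.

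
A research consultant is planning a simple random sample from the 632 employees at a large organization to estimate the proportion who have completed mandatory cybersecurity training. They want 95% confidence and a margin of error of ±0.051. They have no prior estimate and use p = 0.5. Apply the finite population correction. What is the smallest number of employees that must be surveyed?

For 95% confidence, z = 1.960.
Unadjusted: n₀ = 1.960² × 0.50 × 0.50 / 0.051² ≈ 369.24, so n₀ = 370.
Finite population correction with N = 632: n = n₀ / (1 + (n₀−1)/N) = 370 / (1 + 369/632) = 370 / 1.5839 ≈ 233.61.
Rounding up, n = 234.

234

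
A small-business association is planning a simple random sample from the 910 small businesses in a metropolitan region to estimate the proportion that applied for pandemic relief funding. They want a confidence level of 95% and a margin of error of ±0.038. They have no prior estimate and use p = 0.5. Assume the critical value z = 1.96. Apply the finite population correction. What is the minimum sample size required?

Unadjusted: n₀ = 1.96² × 0.50 × 0.50 / 0.038² ≈ 665.10, so n₀ = 666.
Finite population correction with N = 910: n = n₀ / (1 + (n₀−1)/N) = 666 / (1 + 665/910) = 666 / 1.7308 ≈ 384.80.
Rounding up, n = 385.

385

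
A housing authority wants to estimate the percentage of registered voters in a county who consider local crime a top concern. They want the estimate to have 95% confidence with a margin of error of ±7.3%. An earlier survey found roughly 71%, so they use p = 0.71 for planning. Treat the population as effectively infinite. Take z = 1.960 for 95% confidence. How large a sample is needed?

149

With p = 0.71, p(1−p) = 0.2059.
n = z²·p(1−p)/E² = 1.960² × 0.2059 / 0.073² = 3.8416 × 0.2059 / 0.005329 ≈ 148.43.
Rounding up gives n = 149.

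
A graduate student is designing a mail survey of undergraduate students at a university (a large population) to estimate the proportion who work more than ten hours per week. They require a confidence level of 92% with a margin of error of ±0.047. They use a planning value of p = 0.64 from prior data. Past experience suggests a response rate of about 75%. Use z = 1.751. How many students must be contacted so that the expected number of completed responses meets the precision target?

Completed interviews needed: n₀ = 1.751² × 0.2304 / 0.047² ≈ 319.79 → 320.
At a 75% response rate, contacts needed = 320 / 0.75 ≈ 426.67 → 427.

427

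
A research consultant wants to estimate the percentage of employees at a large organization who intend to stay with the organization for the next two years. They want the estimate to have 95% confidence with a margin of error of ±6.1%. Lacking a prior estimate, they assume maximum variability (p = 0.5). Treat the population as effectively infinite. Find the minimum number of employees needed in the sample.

For 95% confidence, z = 1.960.
With p = 0.5, p(1−p) = 0.25.
n = z²·p(1−p)/E² = 1.960² × 0.2500 / 0.061² = 3.8416 × 0.2500 / 0.003721 ≈ 258.10.
Rounding up gives n = 259.

259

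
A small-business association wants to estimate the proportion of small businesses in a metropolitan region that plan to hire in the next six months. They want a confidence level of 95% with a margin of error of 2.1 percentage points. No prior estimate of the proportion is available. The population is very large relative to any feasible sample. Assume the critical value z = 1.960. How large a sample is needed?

With no prior estimate, use p = 0.5, giving p(1−p) = 0.25.
n = z²·p(1−p)/E² = 1.960² × 0.2500 / 0.021² = 3.8416 × 0.2500 / 0.000441 ≈ 2177.78.
Rounding up gives n = 2178.

2178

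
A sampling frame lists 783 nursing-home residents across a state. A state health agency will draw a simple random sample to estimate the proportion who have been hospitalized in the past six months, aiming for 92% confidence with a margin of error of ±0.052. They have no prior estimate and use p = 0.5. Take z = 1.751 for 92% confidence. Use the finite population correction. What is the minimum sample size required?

209

Unadjusted: n₀ = 1.751² × 0.50 × 0.50 / 0.052² ≈ 283.47, so n₀ = 284.
Finite population correction with N = 783: n = n₀ / (1 + (n₀−1)/N) = 284 / (1 + 283/783) = 284 / 1.3614 ≈ 208.60.
Rounding up, n = 209.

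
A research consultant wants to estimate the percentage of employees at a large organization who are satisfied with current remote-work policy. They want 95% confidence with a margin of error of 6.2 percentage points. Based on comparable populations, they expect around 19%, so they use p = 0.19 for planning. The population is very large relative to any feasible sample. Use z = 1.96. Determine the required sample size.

With p = 0.19, p(1−p) = 0.1539.
n = z²·p(1−p)/E² = 1.96² × 0.1539 / 0.062² = 3.8416 × 0.1539 / 0.003844 ≈ 153.80.
Rounding up gives n = 154.

154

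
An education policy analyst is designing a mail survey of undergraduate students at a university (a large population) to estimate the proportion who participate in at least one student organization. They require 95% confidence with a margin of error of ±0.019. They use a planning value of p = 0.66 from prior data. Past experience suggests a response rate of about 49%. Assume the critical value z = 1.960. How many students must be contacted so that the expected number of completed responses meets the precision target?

Completed interviews needed: n₀ = 1.960² × 0.2244 / 0.019² ≈ 2387.96 → 2388.
At a 49% response rate, contacts needed = 2388 / 0.49 ≈ 4873.47 → 4874.

4874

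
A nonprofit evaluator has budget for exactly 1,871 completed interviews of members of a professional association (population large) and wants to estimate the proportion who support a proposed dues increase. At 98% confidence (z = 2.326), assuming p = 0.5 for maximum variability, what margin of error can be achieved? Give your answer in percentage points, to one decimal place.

2.7

SE(p̂) = √[p(1−p)/n] = √[0.2500/1871] = 0.01156.
E = z × SE = 2.326 × 0.01156 = 0.02689, or 2.7 percentage points.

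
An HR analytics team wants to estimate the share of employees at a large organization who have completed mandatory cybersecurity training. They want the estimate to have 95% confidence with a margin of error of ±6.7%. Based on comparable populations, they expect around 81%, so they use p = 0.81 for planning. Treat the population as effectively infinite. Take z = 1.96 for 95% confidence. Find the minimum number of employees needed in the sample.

With p = 0.81, p(1−p) = 0.1539.
n = z²·p(1−p)/E² = 1.96² × 0.1539 / 0.067² = 3.8416 × 0.1539 / 0.004489 ≈ 131.70.
Rounding up gives n = 132.

132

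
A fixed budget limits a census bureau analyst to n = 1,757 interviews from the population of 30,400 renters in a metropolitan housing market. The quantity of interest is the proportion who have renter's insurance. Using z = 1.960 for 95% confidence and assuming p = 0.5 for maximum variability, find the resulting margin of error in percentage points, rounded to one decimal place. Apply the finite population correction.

2.3

Finite-population factor: (N−n)/(N−1) = (30400−1757)/(30400−1) = 0.9422.
SE(p̂) = √[p(1−p)/n · (N−n)/(N−1)] = √[0.2500/1757 × 0.9422] = 0.01158.
E = z × SE = 1.960 × 0.01158 = 0.02269 ≈ 2.3 percentage points.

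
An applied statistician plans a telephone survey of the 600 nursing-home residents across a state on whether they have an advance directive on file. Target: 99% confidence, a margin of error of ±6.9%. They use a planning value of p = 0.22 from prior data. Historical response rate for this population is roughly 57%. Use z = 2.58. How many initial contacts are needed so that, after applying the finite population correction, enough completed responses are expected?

Completed interviews needed (unadjusted): n₀ = 2.58² × 0.1716 / 0.069² ≈ 239.92 → 240.
FPC for N = 600: n = 240 / (1 + 239/600) = 240 / 1.3983 ≈ 171.63 → 172.
At a 57% response rate, contacts needed = 172 / 0.57 ≈ 301.75 → 302.

302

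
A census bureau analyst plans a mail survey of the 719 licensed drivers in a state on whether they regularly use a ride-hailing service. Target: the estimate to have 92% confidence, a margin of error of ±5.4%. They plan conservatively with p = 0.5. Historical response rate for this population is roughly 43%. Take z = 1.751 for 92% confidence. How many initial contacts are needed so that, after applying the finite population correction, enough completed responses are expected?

449

Completed interviews needed (unadjusted): n₀ = 1.751² × 0.2500 / 0.054² ≈ 262.86 → 263.
FPC for N = 719: n = 263 / (1 + 262/719) = 263 / 1.3644 ≈ 192.76 → 193.
At a 43% response rate, contacts needed = 193 / 0.43 ≈ 448.84 → 449.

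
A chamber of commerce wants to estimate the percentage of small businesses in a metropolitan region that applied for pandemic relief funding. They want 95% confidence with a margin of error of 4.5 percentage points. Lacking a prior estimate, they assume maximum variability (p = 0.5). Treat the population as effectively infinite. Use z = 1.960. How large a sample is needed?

475

With p = 0.5, p(1−p) = 0.25.
n = z²·p(1−p)/E² = 1.960² × 0.2500 / 0.045² = 3.8416 × 0.2500 / 0.002025 ≈ 474.27.
Rounding up gives n = 475.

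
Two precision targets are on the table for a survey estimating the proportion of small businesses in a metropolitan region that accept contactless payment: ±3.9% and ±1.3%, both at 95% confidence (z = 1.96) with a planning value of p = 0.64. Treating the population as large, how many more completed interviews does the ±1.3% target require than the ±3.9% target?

At ±3.9%: n = 1.96² × 0.2304 / 0.039² ≈ 581.92 → 582.
At ±1.3%: n = 1.96² × 0.2304 / 0.013² ≈ 5237.31 → 5238.
Additional respondents: 5238 − 582 = 4656.

4656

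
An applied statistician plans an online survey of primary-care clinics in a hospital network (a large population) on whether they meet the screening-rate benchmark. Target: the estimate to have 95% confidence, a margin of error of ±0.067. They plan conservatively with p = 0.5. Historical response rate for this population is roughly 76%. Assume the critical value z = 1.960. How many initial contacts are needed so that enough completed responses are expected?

Completed interviews needed: n₀ = 1.960² × 0.2500 / 0.067² ≈ 213.95 → 214.
At a 76% response rate, contacts needed = 214 / 0.76 ≈ 281.58 → 282.

282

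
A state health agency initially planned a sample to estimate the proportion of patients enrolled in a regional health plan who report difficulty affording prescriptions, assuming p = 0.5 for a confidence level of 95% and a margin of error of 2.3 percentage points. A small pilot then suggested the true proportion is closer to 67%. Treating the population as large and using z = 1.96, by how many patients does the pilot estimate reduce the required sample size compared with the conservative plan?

Conservative (p = 0.5): n = 1.96² × 0.25 / 0.023² ≈ 1815.50 → 1816.
Using p = 0.67: p(1−p) = 0.2211, so n = 1.96² × 0.2211 / 0.023² ≈ 1605.63 → 1606.
Reduction: 1816 − 1606 = 210.

210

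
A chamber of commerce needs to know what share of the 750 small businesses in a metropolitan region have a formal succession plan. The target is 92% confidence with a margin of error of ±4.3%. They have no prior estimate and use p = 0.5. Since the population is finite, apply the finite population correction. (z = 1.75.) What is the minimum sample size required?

Unadjusted: n₀ = 1.75² × 0.50 × 0.50 / 0.043² ≈ 414.08, so n₀ = 415.
Finite population correction with N = 750: n = n₀ / (1 + (n₀−1)/N) = 415 / (1 + 414/750) = 415 / 1.5520 ≈ 267.40.
Rounding up, n = 268.

268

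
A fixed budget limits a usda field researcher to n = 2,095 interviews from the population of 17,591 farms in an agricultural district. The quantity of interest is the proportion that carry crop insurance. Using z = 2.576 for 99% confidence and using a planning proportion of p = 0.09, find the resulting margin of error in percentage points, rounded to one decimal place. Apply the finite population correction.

1.5

Finite-population factor: (N−n)/(N−1) = (17591−2095)/(17591−1) = 0.8810.
SE(p̂) = √[p(1−p)/n · (N−n)/(N−1)] = √[0.0819/2095 × 0.8810] = 0.00587.
E = z × SE = 2.576 × 0.00587 = 0.01512 ≈ 1.5 percentage points.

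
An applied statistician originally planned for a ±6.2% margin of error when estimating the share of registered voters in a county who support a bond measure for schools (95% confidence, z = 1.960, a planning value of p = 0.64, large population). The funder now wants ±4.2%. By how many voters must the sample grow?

At ±6.2%: n = 1.960² × 0.2304 / 0.062² ≈ 230.26 → 231.
At ±4.2%: n = 1.960² × 0.2304 / 0.042² ≈ 501.76 → 502.
Additional respondents: 502 − 231 = 271.

271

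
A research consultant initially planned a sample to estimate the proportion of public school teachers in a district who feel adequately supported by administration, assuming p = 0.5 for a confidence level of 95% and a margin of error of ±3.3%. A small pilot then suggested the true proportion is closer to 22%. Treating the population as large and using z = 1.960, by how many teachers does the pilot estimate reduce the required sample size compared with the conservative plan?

276

Conservative (p = 0.5): n = 1.960² × 0.25 / 0.033² ≈ 881.91 → 882.
Using p = 0.22: p(1−p) = 0.1716, so n = 1.960² × 0.1716 / 0.033² ≈ 605.34 → 606.
Reduction: 882 − 606 = 276.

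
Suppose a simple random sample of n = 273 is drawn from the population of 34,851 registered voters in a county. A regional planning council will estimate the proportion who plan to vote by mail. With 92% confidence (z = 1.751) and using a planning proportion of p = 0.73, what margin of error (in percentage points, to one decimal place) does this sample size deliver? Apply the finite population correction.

Finite-population factor: (N−n)/(N−1) = (34851−273)/(34851−1) = 0.9922.
SE(p̂) = √[p(1−p)/n · (N−n)/(N−1)] = √[0.1971/273 × 0.9922] = 0.02676.
E = z × SE = 1.751 × 0.02676 = 0.04686 ≈ 4.7 percentage points.

4.7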